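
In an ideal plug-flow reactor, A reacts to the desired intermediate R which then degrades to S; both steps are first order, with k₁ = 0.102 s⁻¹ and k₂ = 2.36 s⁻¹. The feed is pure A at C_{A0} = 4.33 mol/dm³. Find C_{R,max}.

0.162 mol/dm³

At the optimum, C_{R,max}/C_{A0} = (k₁/k₂)^[k₂/(k₂−k₁)].
= (0.102/2.36)^(2.36/(2.36−0.102)) = (0.04322)^(1.045) = 0.03750.
C_{R,max} = 0.03750×4.33 = 0.162 mol/dm³.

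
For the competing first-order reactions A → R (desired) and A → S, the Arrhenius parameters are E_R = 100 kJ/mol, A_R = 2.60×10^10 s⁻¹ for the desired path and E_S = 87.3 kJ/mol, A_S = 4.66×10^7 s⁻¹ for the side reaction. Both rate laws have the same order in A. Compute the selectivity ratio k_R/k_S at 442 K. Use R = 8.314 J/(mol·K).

17.6

With equal orders, S_{R/S} = k_R/k_S = (A_R/A_S)·exp[(E_S−E_R)/(RT)].
(E_S−E_R)/(RT) = (87.3−100)×10³/(8.314×442) = -12700/3675 = -3.456.
k_R/k_S = (2.60×10^10/4.66×10^7)·exp(-3.456) = 557.9 × 0.03156 = 17.6.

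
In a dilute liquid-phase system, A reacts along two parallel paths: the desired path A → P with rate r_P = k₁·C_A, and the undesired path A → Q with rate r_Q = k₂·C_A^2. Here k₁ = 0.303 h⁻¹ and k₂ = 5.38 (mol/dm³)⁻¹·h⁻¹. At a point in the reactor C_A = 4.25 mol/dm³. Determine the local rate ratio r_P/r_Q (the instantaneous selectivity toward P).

0.0133

S_{P/Q} = r_P/r_Q = (k₁·C_A)/(k₂·C_A^2) = (k₁/k₂)·C_A⁻¹.
= (0.303×4.250) / (5.38×4.250^2) = 1.288/97.18 = 0.0133.
The undesired path is higher order in A, so low C_A (CSTR or dilute feed) favours P.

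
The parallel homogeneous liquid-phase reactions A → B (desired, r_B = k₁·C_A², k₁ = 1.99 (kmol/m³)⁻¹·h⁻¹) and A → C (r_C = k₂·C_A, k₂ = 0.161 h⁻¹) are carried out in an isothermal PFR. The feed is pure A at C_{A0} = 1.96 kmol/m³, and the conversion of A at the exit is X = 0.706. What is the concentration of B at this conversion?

C_A = C_{A0}(1−X) = 0.5762 kmol/m³.
Along a PFR/batch, dC_C/dC_A = −r_C/(r_B+r_C) = −k₂/(k₂+k₁·C_A).
Integrating from C_{A0} to C_A: C_C = (0.161/1.99)·ln[(0.161+1.99·1.96)/(0.161+1.99·0.576)] = 0.08090·ln(4.061/1.308) = 0.09168 kmol/m³.
Then C_B = (C_{A0}−C_A) − C_C = 1.384 − 0.09168 = 1.292 kmol/m³.

1.29 kmol/m³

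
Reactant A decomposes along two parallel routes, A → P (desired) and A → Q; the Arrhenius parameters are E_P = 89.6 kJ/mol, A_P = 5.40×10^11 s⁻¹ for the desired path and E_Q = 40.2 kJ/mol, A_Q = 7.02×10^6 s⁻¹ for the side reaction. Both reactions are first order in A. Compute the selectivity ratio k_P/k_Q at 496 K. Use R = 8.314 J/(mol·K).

With equal orders, S_{P/Q} = k_P/k_Q = (A_P/A_Q)·exp[(E_Q−E_P)/(RT)].
(E_Q−E_P)/(RT) = (40.2−89.6)×10³/(8.314×496) = -49400/4124 = -11.98.
k_P/k_Q = (5.40×10^11/7.02×10^6)·exp(-11.98) = 76923 × 6.272×10^-6 = 0.482.
Since E_P > E_Q, raising the temperature improves selectivity toward P.

0.482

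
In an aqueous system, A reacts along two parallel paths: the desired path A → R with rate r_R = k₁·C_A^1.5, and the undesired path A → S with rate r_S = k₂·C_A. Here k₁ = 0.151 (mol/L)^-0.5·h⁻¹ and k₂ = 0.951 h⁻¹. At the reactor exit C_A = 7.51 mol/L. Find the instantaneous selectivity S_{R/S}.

0.435

S_{R/S} = r_R/r_S = (k₁·C_A^1.5)/(k₂·C_A) = (k₁/k₂)·C_A^0.5.
= (0.151×7.510^1.5) / (0.951×7.510) = 3.108/7.142 = 0.435.
Since the desired path is higher order in A, keeping C_A high (PFR or concentrated feed) favours R.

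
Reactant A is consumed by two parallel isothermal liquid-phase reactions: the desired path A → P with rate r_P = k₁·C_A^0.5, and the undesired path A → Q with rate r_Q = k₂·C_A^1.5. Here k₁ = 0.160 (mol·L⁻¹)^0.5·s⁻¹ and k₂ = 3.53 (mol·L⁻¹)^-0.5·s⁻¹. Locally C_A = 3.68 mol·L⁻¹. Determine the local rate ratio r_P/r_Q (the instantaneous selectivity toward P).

S_{P/Q} = r_P/r_Q = (k₁·C_A^0.5)/(k₂·C_A^1.5) = (k₁/k₂)·C_A⁻¹.
= (0.160×3.680^0.5) / (3.53×3.680^1.5) = 0.3069/24.92 = 0.0123.

0.0123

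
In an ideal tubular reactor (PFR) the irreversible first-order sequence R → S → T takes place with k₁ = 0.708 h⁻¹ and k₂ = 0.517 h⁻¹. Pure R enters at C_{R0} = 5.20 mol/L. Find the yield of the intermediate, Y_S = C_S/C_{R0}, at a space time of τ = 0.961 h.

0.378

The intermediate concentration in a first-order A→B→C sequence is C_S = k₁C_{R0}(e^(−k₁τ) − e^(−k₂τ))/(k₂−k₁).
e^(−k₁τ) = e^(−0.708×0.961) = e^(−0.6804) = 0.5064; e^(−k₂τ) = e^(−0.4968) = 0.6085.
C_S = 0.708×5.20/(0.517−0.708) × (0.5064−0.6085) = (-19.28)×(-0.1020) = 1.967 mol/L.
Y_S = C_S/C_{R0} = 1.967/5.20 = 0.378.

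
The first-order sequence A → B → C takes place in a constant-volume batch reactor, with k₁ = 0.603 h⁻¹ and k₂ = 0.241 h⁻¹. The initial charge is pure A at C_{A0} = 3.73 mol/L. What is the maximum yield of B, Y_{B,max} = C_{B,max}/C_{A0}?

At the optimum, C_{B,max}/C_{A0} = (k₁/k₂)^[k₂/(k₂−k₁)].
= (0.603/0.241)^(0.241/(0.241−0.603)) = (2.502)^(-0.6657) = 0.5430.

0.543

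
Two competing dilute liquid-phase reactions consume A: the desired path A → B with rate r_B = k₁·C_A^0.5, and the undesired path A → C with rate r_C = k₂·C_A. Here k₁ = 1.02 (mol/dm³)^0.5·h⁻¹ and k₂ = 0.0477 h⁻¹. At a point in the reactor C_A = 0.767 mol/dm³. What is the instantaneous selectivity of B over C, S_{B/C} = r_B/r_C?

24.4

S_{B/C} = r_B/r_C = (k₁·C_A^0.5)/(k₂·C_A) = (k₁/k₂)·C_A^-0.5.
= (1.02×0.7670^0.5) / (0.0477×0.7670) = 0.8933/0.03659 = 24.4.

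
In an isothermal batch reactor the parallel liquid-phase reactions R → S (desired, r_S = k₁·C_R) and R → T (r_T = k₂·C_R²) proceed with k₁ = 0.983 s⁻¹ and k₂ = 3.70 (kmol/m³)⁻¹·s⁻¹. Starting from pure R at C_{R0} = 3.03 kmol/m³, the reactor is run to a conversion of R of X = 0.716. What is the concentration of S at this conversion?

C_R = C_{R0}(1−X) = 0.8605 kmol/m³.
Along a PFR/batch, dC_S/dC_R = −r_S/(r_S+r_T) = −k₁/(k₁+k₂·C_R).
Integrating from C_{R0} to C_R: C_S = (0.983/3.70)·ln[(0.983+3.70·3.03)/(0.983+3.70·0.861)] = 0.2657·ln(12.19/4.167) = 0.2853 kmol/m³.

0.285 kmol/m³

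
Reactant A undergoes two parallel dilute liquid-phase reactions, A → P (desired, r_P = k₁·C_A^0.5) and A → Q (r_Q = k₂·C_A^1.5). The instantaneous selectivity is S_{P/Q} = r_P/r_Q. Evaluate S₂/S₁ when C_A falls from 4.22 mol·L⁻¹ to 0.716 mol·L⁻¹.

5.89

S_{P/Q} = (k₁/k₂)·C_A⁻¹, so S₂/S₁ = (C_{A,2}/C_{A,1})⁻¹.
= 4.22/0.716 = 5.89.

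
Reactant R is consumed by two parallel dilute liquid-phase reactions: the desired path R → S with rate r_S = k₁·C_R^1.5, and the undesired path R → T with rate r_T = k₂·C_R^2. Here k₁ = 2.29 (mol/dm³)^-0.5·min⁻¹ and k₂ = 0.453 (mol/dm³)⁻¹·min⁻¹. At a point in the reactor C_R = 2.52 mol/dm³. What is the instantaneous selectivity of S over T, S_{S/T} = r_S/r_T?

3.18

S_{S/T} = r_S/r_T = (k₁·C_R^1.5)/(k₂·C_R^2) = (k₁/k₂)·C_R^-0.5.
= (2.29×2.520^1.5) / (0.453×2.520^2) = 9.161/2.877 = 3.18.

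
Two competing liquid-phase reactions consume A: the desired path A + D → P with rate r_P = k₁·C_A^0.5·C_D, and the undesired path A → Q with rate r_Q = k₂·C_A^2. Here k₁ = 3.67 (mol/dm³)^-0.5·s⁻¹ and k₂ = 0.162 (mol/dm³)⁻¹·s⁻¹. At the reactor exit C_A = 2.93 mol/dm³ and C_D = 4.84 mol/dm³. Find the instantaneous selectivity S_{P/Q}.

S_{P/Q} = r_P/r_Q = (k₁·C_A^0.5·C_D)/(k₂·C_A^2) = (k₁/k₂)·C_A^-1.5·C_D.
= (3.67×2.930^0.5×4.840) / (0.162×2.930^2) = 30.41/1.391 = 21.9.
The undesired path is higher order in A, so low C_A (CSTR or dilute feed) favours P.

21.9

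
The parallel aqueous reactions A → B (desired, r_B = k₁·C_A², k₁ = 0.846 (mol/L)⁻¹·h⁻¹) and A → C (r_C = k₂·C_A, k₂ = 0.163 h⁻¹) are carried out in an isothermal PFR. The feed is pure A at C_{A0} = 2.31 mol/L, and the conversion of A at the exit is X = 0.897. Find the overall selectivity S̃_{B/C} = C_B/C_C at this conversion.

C_A = C_{A0}(1−X) = 0.2379 mol/L.
Along a PFR/batch, dC_C/dC_A = −r_C/(r_B+r_C) = −k₂/(k₂+k₁·C_A).
Integrating from C_{A0} to C_A: C_C = (0.163/0.846)·ln[(0.163+0.846·2.31)/(0.163+0.846·0.238)] = 0.1927·ln(2.117/0.3643) = 0.3391 mol/L.
Then C_B = (C_{A0}−C_A) − C_C = 2.072 − 0.3391 = 1.733 mol/L.
S̃_{B/C} = C_B/C_C = 1.733/0.3391 = 5.11.

5.11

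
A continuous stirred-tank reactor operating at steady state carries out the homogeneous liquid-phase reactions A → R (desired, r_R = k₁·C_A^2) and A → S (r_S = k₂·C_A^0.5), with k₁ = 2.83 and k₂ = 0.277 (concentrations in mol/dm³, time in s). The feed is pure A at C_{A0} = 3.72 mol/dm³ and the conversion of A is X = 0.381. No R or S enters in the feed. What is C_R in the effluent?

Exit C_A = C_{A0}(1−X) = 3.72×0.619 = 2.303 mol/dm³.
A CSTR operates uniformly at the exit composition, giving r_R = 15.01 and r_S = 0.4203 (each k·C_A^n at C_A = 2.303).
Fraction of consumed A going to R: r_R/(r_R+r_S) = 0.9728.
C_R = 0.9728·C_{A0}·X = 0.9728×3.72×0.381 = 1.38 mol/dm³.

1.38 mol/dm³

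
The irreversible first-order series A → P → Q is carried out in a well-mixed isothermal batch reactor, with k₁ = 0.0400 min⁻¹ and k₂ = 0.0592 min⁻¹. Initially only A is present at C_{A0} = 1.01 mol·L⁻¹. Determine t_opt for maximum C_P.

20.4 min

For first-order series the maximum of C_P occurs at t_opt = ln(k₂/k₁)/(k₂−k₁).
= ln(0.0592/0.0400)/(0.0592−0.0400) = ln(1.480)/0.01920 = 0.3920/0.01920 = 20.4 min.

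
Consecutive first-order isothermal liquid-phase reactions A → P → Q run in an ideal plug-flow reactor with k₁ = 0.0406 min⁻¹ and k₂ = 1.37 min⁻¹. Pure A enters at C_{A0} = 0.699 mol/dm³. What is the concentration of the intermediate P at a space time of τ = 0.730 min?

0.0129 mol/dm³

The intermediate concentration in a first-order A→B→C sequence is C_P = k₁C_{A0}(e^(−k₁τ) − e^(−k₂τ))/(k₂−k₁).
e^(−k₁τ) = e^(−0.0406×0.730) = e^(−0.02964) = 0.9708; e^(−k₂τ) = e^(−1.000) = 0.3678.
C_P = 0.0406×0.699/(1.37−0.0406) × (0.9708−0.3678) = 0.02135×0.6030 = 0.01287 mol/dm³.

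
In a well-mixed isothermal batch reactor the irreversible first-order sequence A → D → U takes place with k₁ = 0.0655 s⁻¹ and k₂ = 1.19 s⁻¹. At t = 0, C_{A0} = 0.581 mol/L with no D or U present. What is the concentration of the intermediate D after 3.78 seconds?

For first-order series with pure A initially, C_D(t) = k₁C_{A0}/(k₂−k₁)·(e^(−k₁t) − e^(−k₂t)).
e^(−k₁t) = e^(−0.0655×3.78) = e^(−0.2476) = 0.7807; e^(−k₂t) = e^(−4.498) = 0.01113.
C_D = 0.0655×0.581/(1.19−0.0655) × (0.7807−0.01113) = 0.03384×0.7696 = 0.02604 mol/L.

0.0260 mol/L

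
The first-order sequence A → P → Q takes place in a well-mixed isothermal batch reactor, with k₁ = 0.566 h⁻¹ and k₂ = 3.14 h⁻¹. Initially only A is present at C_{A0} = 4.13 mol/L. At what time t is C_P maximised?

The intermediate peaks when r₁ = r₂, i.e. k₁e^(−k₁t) = k₂e^(−k₂t), giving t_opt = ln(k₂/k₁)/(k₂−k₁).
= ln(3.14/0.566)/(3.14−0.566) = ln(5.548)/2.574 = 1.713/2.574 = 0.666 h.

0.666 h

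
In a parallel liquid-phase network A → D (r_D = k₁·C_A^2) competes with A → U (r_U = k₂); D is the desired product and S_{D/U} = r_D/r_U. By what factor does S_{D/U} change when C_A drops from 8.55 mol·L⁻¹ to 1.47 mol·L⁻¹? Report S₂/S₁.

0.0296

S_{D/U} = (k₁/k₂)·C_A^2, so S₂/S₁ = (C_{A,2}/C_{A,1})^2.
= (1.47/8.55)^2 = (0.1719)^2 = 0.0296.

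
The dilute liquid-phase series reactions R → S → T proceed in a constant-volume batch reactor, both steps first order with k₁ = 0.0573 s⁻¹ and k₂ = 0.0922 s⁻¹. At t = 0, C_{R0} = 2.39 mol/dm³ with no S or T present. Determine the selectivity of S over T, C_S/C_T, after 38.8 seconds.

For first-order series with pure R initially, C_S(t) = k₁C_{R0}/(k₂−k₁)·(e^(−k₁t) − e^(−k₂t)).
e^(−k₁t) = e^(−0.0573×38.8) = e^(−2.223) = 0.1083; e^(−k₂t) = e^(−3.577) = 0.02795.
C_S = 0.0573×2.39/(0.0922−0.0573) × (0.1083−0.02795) = 3.924×0.08031 = 0.3151 mol/dm³.
C_R = C_{R0}e^(−k₁t) = 0.2587 mol/dm³, so C_T = C_{R0}−C_R−C_S = 1.816 mol/dm³; C_S/C_T = 0.174.

0.174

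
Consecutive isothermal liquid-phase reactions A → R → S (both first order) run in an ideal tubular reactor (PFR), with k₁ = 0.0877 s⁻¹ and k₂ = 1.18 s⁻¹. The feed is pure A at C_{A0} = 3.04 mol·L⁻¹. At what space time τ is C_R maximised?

2.38 s

For first-order series the maximum of C_R occurs at τ_opt = ln(k₂/k₁)/(k₂−k₁).
= ln(1.18/0.0877)/(1.18−0.0877) = ln(13.45)/1.092 = 2.599/1.092 = 2.38 s.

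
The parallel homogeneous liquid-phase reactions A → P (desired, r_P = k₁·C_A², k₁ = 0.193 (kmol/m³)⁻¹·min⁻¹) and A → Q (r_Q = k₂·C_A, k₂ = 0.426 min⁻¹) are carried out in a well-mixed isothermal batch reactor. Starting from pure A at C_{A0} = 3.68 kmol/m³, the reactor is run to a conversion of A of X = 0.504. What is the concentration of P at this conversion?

C_A = C_{A0}(1−X) = 1.825 kmol/m³.
Along a PFR/batch, dC_Q/dC_A = −r_Q/(r_P+r_Q) = −k₂/(k₂+k₁·C_A).
Integrating from C_{A0} to C_A: C_Q = (0.426/0.193)·ln[(0.426+0.193·3.68)/(0.426+0.193·1.83)] = 2.207·ln(1.136/0.7783) = 0.8352 kmol/m³.
Then C_P = (C_{A0}−C_A) − C_Q = 1.855 − 0.8352 = 1.020 kmol/m³.

1.02 kmol/m³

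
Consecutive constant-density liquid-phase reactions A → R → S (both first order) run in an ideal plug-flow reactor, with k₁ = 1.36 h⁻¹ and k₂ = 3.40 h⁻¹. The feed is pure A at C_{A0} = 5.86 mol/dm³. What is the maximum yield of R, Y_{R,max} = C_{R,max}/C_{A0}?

For a first-order series the maximum intermediate yield is C_{R,max}/C_{A0} = (k₁/k₂)^[k₂/(k₂−k₁)].
= (1.36/3.40)^(3.40/(3.40−1.36)) = (0.4000)^(1.667) = 0.2172.

0.217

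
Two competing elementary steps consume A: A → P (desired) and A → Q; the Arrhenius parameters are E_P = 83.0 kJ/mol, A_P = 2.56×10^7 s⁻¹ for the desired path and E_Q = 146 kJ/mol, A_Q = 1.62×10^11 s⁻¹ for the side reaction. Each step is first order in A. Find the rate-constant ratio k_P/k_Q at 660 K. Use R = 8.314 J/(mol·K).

15.3

k_P/k_Q = (A_P/A_Q)·exp[−(E_P−E_Q)/(RT)] = (A_P/A_Q)·exp[(E_Q−E_P)/(RT)].
(E_Q−E_P)/(RT) = (146−83.0)×10³/(8.314×660) = 63000/5487 = 11.48.
k_P/k_Q = (2.56×10^7/1.62×10^11)·exp(11.48) = 1.580×10^-4 × 96875 = 15.3.
Since E_P < E_Q, lowering the temperature improves selectivity toward P.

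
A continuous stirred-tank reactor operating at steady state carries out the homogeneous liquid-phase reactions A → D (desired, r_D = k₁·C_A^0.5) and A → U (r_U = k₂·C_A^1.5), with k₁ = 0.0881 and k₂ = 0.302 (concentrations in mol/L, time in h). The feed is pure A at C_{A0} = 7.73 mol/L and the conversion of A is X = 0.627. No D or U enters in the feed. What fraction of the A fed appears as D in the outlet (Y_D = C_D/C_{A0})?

Exit C_A = C_{A0}(1−X) = 7.73×0.373 = 2.883 mol/L.
In a CSTR the entire volume is at exit conditions, so r_D = 0.0881×2.883^0.5 = 0.1496 and r_U = 0.302×2.883^1.5 = 1.479.
Fraction of consumed A going to D: r_D/(r_D+r_U) = 0.09188.
C_D = 0.09188·C_{A0}·X = 0.09188×7.73×0.627 = 0.445 mol/L; Y_D = C_D/C_{A0} = 0.0576.

0.0576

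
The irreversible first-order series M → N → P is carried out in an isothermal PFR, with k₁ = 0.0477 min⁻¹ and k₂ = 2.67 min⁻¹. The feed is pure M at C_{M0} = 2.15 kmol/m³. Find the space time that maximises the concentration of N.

1.53 min

For first-order series the maximum of C_N occurs at τ_opt = ln(k₂/k₁)/(k₂−k₁).
= ln(2.67/0.0477)/(2.67−0.0477) = ln(55.97)/2.622 = 4.025/2.622 = 1.53 min.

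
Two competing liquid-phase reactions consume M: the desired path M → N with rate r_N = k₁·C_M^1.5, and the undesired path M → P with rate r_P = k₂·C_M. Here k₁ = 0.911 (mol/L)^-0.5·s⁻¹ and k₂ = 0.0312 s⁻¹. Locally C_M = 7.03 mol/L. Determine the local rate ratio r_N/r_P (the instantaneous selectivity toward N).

S_{N/P} = r_N/r_P = (k₁·C_M^1.5)/(k₂·C_M) = (k₁/k₂)·C_M^0.5.
= (0.911×7.030^1.5) / (0.0312×7.030) = 16.98/0.2193 = 77.4.
Since the desired path is higher order in M, keeping C_M high (PFR or concentrated feed) favours N.

77.4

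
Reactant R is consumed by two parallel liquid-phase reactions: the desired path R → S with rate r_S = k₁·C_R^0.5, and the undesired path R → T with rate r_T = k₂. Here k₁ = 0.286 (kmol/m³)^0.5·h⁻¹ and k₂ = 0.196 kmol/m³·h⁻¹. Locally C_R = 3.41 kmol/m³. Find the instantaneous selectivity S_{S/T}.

2.69

S_{S/T} = r_S/r_T = (k₁·C_R^0.5)/(k₂) = (k₁/k₂)·C_R^0.5.
= (0.286×3.410^0.5) / (0.196) = 0.5281/0.1960 = 2.69.
Since the desired path is higher order in R, keeping C_R high (PFR or concentrated feed) favours S.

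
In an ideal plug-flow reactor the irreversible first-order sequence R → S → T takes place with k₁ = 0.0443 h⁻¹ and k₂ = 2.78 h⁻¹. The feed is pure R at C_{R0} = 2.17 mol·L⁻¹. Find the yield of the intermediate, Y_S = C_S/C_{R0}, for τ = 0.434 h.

The intermediate concentration in a first-order A→B→C sequence is C_S = k₁C_{R0}(e^(−k₁τ) − e^(−k₂τ))/(k₂−k₁).
e^(−k₁τ) = e^(−0.0443×0.434) = e^(−0.01923) = 0.9810; e^(−k₂τ) = e^(−1.207) = 0.2992.
C_S = 0.0443×2.17/(2.78−0.0443) × (0.9810−0.2992) = 0.03514×0.6817 = 0.02396 mol·L⁻¹.
Y_S = C_S/C_{R0} = 0.02396/2.17 = 0.0110.

0.0110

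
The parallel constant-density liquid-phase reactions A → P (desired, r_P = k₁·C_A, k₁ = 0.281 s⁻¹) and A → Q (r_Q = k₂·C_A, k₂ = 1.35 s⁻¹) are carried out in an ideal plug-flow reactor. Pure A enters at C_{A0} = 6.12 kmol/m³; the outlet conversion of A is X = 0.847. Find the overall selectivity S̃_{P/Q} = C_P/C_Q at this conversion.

0.208

C_A = C_{A0}(1−X) = 0.9364 kmol/m³.
Both paths are first order in A, so the instantaneous fraction to P is constant: dC_P/d(−C_A) = k₁/(k₁+k₂) = 0.1723.
C_P = 0.1723·(C_{A0}−C_A) = 0.1723×5.184 = 0.893 kmol/m³.
C_Q = (C_{A0}−C_A)−C_P = 4.291 kmol/m³; S̃_{P/Q} = 0.8931/4.291 = 0.208.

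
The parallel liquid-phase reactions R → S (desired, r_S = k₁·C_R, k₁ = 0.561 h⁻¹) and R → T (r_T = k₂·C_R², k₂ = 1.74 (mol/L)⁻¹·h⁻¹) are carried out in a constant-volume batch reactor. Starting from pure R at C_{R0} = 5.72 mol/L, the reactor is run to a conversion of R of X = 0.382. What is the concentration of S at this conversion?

C_R = C_{R0}(1−X) = 3.535 mol/L.
Along a PFR/batch, dC_S/dC_R = −r_S/(r_S+r_T) = −k₁/(k₁+k₂·C_R).
Integrating from C_{R0} to C_R: C_S = (0.561/1.74)·ln[(0.561+1.74·5.72)/(0.561+1.74·3.53)] = 0.3224·ln(10.51/6.712) = 0.1447 mol/L.

0.145 mol/L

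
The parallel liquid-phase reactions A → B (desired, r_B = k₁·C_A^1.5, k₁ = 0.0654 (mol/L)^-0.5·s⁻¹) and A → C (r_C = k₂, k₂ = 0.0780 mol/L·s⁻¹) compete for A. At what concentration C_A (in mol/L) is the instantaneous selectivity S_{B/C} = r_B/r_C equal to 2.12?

1.86 mol/L

S_{B/C} = (k₁/k₂)·C_A^1.5 ⇒ C_A = (S·k₂/k₁)^(1/1.5).
= (2.12×0.0780/0.0654)^(0.6667) = (2.528)^(0.6667) = 1.86 mol/L.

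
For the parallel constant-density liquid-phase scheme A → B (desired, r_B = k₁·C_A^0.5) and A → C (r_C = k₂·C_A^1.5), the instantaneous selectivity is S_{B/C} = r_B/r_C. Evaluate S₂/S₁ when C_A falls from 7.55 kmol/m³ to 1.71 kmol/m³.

4.42

S_{B/C} = (k₁/k₂)·C_A⁻¹, so S₂/S₁ = (C_{A,2}/C_{A,1})⁻¹.
= 7.55/1.71 = 4.42.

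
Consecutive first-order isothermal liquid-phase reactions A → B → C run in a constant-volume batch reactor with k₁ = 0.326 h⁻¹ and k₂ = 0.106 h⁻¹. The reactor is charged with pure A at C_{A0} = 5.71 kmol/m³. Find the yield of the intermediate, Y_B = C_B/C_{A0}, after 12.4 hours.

For first-order series with pure A initially, C_B(t) = k₁C_{A0}/(k₂−k₁)·(e^(−k₁t) − e^(−k₂t)).
e^(−k₁t) = e^(−0.326×12.4) = e^(−4.042) = 0.01756; e^(−k₂t) = e^(−1.314) = 0.2686.
C_B = 0.326×5.71/(0.106−0.326) × (0.01756−0.2686) = (-8.461)×(-0.2511) = 2.124 kmol/m³.
Y_B = C_B/C_{A0} = 2.124/5.71 = 0.372.

0.372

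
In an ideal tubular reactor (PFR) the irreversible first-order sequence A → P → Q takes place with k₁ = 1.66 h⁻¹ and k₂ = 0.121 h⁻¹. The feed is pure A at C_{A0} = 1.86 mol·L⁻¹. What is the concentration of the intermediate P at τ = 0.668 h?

The intermediate concentration in a first-order A→B→C sequence is C_P = k₁C_{A0}(e^(−k₁τ) − e^(−k₂τ))/(k₂−k₁).
e^(−k₁τ) = e^(−1.66×0.668) = e^(−1.109) = 0.3299; e^(−k₂τ) = e^(−0.08083) = 0.9224.
C_P = 1.66×1.86/(0.121−1.66) × (0.3299−0.9224) = (-2.006)×(-0.5924) = 1.189 mol·L⁻¹.

1.19 mol·L⁻¹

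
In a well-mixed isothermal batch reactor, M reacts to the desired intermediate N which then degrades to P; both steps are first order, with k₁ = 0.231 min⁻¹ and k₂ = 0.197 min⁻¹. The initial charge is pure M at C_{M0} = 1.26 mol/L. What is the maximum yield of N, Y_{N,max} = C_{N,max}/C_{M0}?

0.398

At the optimum, C_{N,max}/C_{M0} = (k₁/k₂)^[k₂/(k₂−k₁)].
= (0.231/0.197)^(0.197/(0.197−0.231)) = (1.173)^(-5.794) = 0.3975.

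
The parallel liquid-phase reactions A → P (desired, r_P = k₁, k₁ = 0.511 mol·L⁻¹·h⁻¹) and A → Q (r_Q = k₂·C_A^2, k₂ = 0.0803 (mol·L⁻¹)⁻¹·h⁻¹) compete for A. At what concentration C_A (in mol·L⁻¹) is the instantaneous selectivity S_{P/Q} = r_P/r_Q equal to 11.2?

0.754 mol·L⁻¹

S_{P/Q} = (k₁/k₂)·C_A^-2 ⇒ C_A = (S·k₂/k₁)^(-0.5).
= (11.2×0.0803/0.511)^(-0.5) = (1.760)^(-0.5) = 0.754 mol·L⁻¹.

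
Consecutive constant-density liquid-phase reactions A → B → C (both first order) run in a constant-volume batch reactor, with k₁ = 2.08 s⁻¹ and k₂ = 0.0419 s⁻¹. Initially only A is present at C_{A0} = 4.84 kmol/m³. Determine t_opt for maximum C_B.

Setting dC_B/dt = 0 gives t_opt = ln(k₂/k₁)/(k₂−k₁).
= ln(0.0419/2.08)/(0.0419−2.08) = ln(0.02014)/-2.038 = -3.905/-2.038 = 1.92 s.

1.92 s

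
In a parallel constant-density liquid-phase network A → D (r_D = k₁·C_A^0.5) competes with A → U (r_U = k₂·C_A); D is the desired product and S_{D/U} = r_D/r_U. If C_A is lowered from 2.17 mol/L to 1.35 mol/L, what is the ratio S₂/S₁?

S_{D/U} = (k₁/k₂)·C_A^-0.5, so S₂/S₁ = (C_{A,2}/C_{A,1})^-0.5.
= (1.35/2.17)^(-0.5) = (0.6221)^(-0.5) = 1.27.
Selectivity toward D rises as C_A falls — low-concentration operation is favoured.

1.27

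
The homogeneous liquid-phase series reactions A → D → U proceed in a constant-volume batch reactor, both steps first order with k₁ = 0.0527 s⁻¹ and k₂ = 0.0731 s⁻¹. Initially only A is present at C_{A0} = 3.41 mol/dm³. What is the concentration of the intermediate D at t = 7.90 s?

For first-order series with pure A initially, C_D(t) = k₁C_{A0}/(k₂−k₁)·(e^(−k₁t) − e^(−k₂t)).
e^(−k₁t) = e^(−0.0527×7.90) = e^(−0.4163) = 0.6595; e^(−k₂t) = e^(−0.5775) = 0.5613.
C_D = 0.0527×3.41/(0.0731−0.0527) × (0.6595−0.5613) = 8.809×0.09816 = 0.8647 mol/dm³.

0.865 mol/dm³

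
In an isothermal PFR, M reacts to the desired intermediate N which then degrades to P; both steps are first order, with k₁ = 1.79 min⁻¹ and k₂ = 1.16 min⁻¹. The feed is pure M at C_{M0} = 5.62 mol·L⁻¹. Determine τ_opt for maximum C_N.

For first-order series the maximum of C_N occurs at τ_opt = ln(k₂/k₁)/(k₂−k₁).
= ln(1.16/1.79)/(1.16−1.79) = ln(0.6480)/-0.6300 = -0.4338/-0.6300 = 0.689 min.

0.689 min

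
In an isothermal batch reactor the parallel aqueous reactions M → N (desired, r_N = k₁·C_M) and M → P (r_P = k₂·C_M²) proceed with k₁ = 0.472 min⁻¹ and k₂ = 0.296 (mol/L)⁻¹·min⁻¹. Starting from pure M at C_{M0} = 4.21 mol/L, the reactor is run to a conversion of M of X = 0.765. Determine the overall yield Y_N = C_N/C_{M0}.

C_M = C_{M0}(1−X) = 0.9893 mol/L.
Along a PFR/batch, dC_N/dC_M = −r_N/(r_N+r_P) = −k₁/(k₁+k₂·C_M).
Integrating from C_{M0} to C_M: C_N = (0.472/0.296)·ln[(0.472+0.296·4.21)/(0.472+0.296·0.989)] = 1.595·ln(1.718/0.7648) = 1.291 mol/L.
Y_N = C_N/C_{M0} = 1.291/4.21 = 0.307.

0.307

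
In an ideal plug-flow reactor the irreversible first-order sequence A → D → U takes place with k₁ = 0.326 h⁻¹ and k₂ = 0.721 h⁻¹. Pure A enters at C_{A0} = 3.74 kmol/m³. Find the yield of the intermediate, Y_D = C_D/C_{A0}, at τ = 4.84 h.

For first-order series with pure A initially, C_D(τ) = k₁C_{A0}/(k₂−k₁)·(e^(−k₁τ) − e^(−k₂τ)).
e^(−k₁τ) = e^(−0.326×4.84) = e^(−1.578) = 0.2064; e^(−k₂τ) = e^(−3.490) = 0.03051.
C_D = 0.326×3.74/(0.721−0.326) × (0.2064−0.03051) = 3.087×0.1759 = 0.5430 kmol/m³.
Y_D = C_D/C_{A0} = 0.5430/3.74 = 0.145.

0.145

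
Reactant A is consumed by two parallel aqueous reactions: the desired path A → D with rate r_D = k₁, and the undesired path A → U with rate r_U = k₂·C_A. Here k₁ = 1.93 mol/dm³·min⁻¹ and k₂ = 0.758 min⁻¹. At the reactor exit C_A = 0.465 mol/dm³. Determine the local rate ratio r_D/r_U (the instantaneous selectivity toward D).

S_{D/U} = r_D/r_U = (k₁)/(k₂·C_A) = (k₁/k₂)·C_A⁻¹.
= (1.93) / (0.758×0.4650) = 1.930/0.3525 = 5.48.
The undesired path is higher order in A, so low C_A (CSTR or dilute feed) favours D.

5.48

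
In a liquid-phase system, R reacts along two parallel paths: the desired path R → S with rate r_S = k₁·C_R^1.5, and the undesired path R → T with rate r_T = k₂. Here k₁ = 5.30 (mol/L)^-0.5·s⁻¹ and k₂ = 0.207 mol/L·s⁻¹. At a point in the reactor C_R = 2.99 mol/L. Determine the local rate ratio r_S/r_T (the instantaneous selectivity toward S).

S_{S/T} = r_S/r_T = (k₁·C_R^1.5)/(k₂) = (k₁/k₂)·C_R^1.5.
= (5.30×2.990^1.5) / (0.207) = 27.40/0.2070 = 132.

132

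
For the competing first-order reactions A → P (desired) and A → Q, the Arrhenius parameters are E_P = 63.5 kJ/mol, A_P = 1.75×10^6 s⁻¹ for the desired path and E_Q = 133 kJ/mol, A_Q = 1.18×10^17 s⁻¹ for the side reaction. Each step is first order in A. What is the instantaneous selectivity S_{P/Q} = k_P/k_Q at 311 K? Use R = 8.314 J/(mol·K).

6.99

Since both paths have the same order in A, the concentration cancels and S_{P/Q} = k_P/k_Q = (A_P/A_Q)·exp[(E_Q−E_P)/(RT)].
(E_Q−E_P)/(RT) = (133−63.5)×10³/(8.314×311) = 69500/2586 = 26.88.
k_P/k_Q = (1.75×10^6/1.18×10^17)·exp(26.88) = 1.483×10^-11 × 4.715×10^11 = 6.99.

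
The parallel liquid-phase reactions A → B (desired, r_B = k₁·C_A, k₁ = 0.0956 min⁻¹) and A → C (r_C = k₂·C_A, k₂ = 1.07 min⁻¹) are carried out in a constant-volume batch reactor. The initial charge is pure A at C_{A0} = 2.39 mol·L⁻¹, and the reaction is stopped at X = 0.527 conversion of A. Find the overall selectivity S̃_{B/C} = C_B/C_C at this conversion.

C_A = C_{A0}(1−X) = 1.130 mol·L⁻¹.
Both paths are first order in A, so the instantaneous fraction to B is constant: dC_B/d(−C_A) = k₁/(k₁+k₂) = 0.08202.
C_B = 0.08202·(C_{A0}−C_A) = 0.08202×1.260 = 0.103 mol·L⁻¹.
C_C = (C_{A0}−C_A)−C_B = 1.156 mol·L⁻¹; S̃_{B/C} = 0.1033/1.156 = 0.0893.

0.0893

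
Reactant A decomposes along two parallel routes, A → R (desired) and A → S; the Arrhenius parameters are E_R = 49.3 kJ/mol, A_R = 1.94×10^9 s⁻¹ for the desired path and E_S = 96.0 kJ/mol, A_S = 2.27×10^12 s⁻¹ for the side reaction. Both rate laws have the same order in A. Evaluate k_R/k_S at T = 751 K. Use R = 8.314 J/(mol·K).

With equal orders, S_{R/S} = k_R/k_S = (A_R/A_S)·exp[(E_S−E_R)/(RT)].
(E_S−E_R)/(RT) = (96.0−49.3)×10³/(8.314×751) = 46700/6244 = 7.479.
k_R/k_S = (1.94×10^9/2.27×10^12)·exp(7.479) = 8.546×10^-4 × 1771 = 1.51.
Since E_R < E_S, lowering the temperature improves selectivity toward R.

1.51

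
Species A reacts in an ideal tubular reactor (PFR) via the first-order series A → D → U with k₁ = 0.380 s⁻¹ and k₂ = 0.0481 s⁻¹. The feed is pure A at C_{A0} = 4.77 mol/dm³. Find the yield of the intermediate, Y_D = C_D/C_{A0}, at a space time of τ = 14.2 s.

For first-order series with pure A initially, C_D(τ) = k₁C_{A0}/(k₂−k₁)·(e^(−k₁τ) − e^(−k₂τ)).
e^(−k₁τ) = e^(−0.380×14.2) = e^(−5.396) = 0.004535; e^(−k₂τ) = e^(−0.6830) = 0.5051.
C_D = 0.380×4.77/(0.0481−0.380) × (0.004535−0.5051) = (-5.461)×(-0.5006) = 2.734 mol/dm³.
Y_D = C_D/C_{A0} = 2.734/4.77 = 0.573.

0.573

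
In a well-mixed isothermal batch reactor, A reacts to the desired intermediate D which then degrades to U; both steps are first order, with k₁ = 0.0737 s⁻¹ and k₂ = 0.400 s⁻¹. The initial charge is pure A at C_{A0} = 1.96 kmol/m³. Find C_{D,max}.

0.246 kmol/m³

At the optimum, C_{D,max}/C_{A0} = (k₁/k₂)^[k₂/(k₂−k₁)].
= (0.0737/0.400)^(0.400/(0.400−0.0737)) = (0.1842)^(1.226) = 0.1257.
C_{D,max} = 0.1257×1.96 = 0.246 kmol/m³.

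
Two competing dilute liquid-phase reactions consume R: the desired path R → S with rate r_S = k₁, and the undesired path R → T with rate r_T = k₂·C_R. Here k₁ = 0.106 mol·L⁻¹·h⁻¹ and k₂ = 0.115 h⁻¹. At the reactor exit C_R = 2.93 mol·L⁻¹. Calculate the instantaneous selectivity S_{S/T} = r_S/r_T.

0.315

S_{S/T} = r_S/r_T = (k₁)/(k₂·C_R) = (k₁/k₂)·C_R⁻¹.
= (0.106) / (0.115×2.930) = 0.1060/0.3370 = 0.315.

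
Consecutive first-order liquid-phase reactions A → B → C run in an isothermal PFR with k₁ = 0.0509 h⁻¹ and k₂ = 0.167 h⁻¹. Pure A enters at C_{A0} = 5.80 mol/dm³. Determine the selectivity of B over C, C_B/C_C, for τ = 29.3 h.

0.140

Solving the coupled first-order balances gives C_B(τ) = [k₁/(k₂−k₁)]·C_{A0}·(e^(−k₁τ) − e^(−k₂τ)).
e^(−k₁τ) = e^(−0.0509×29.3) = e^(−1.491) = 0.2251; e^(−k₂τ) = e^(−4.893) = 0.007498.
C_B = 0.0509×5.80/(0.167−0.0509) × (0.2251−0.007498) = 2.543×0.2176 = 0.5532 mol/dm³.
C_A = C_{A0}e^(−k₁τ) = 1.305 mol/dm³, so C_C = C_{A0}−C_A−C_B = 3.941 mol/dm³; C_B/C_C = 0.140.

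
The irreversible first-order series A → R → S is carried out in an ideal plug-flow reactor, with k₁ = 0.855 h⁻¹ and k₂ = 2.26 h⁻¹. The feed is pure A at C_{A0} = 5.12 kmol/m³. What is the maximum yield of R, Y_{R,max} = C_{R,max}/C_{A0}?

Evaluating C_R at τ_opt = ln(k₂/k₁)/(k₂−k₁) gives C_{R,max}/C_{A0} = (k₁/k₂)^[k₂/(k₂−k₁)].
= (0.855/2.26)^(2.26/(2.26−0.855)) = (0.3783)^(1.609) = 0.2094.

0.209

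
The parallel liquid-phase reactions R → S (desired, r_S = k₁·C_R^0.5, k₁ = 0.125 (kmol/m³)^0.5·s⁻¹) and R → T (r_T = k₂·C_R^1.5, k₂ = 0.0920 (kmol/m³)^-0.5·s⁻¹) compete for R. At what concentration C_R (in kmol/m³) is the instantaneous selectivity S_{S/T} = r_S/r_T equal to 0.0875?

15.5 kmol/m³

S_{S/T} = (k₁/k₂)·C_R⁻¹ ⇒ C_R = (S·k₂/k₁)^(-1).
= (0.0875×0.0920/0.125)^(-1) = (0.06440)^(-1) = 15.5 kmol/m³.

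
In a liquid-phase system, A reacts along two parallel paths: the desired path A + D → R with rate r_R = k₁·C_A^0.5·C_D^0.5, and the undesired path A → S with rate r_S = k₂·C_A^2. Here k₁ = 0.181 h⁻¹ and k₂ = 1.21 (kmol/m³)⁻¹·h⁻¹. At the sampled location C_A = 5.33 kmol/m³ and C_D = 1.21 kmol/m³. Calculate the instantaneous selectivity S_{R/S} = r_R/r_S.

S_{R/S} = r_R/r_S = (k₁·C_A^0.5·C_D^0.5)/(k₂·C_A^2) = (k₁/k₂)·C_A^-1.5·C_D^0.5.
= (0.181×5.330^0.5×1.210^0.5) / (1.21×5.330^2) = 0.4597/34.37 = 0.0134.

0.0134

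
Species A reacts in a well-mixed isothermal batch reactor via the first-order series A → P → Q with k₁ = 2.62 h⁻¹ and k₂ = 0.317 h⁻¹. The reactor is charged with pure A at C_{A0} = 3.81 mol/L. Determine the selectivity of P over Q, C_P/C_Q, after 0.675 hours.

Solving the coupled first-order balances gives C_P(t) = [k₁/(k₂−k₁)]·C_{A0}·(e^(−k₁t) − e^(−k₂t)).
e^(−k₁t) = e^(−2.62×0.675) = e^(−1.769) = 0.1706; e^(−k₂t) = e^(−0.2140) = 0.8074.
C_P = 2.62×3.81/(0.317−2.62) × (0.1706−0.8074) = (-4.334)×(-0.6368) = 2.760 mol/L.
C_A = C_{A0}e^(−k₁t) = 0.6499 mol/L, so C_Q = C_{A0}−C_A−C_P = 0.4000 mol/L; C_P/C_Q = 6.90.

6.90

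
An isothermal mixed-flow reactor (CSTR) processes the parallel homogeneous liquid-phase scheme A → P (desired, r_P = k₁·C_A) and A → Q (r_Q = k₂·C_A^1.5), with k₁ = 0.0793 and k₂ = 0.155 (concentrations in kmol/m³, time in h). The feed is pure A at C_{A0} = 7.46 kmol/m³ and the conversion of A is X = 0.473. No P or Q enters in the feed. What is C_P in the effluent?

0.724 kmol/m³

Exit C_A = C_{A0}(1−X) = 7.46×0.527 = 3.931 kmol/m³.
Rates in a CSTR are evaluated at the outlet concentration: r_P = 0.0793×3.931 = 0.3118, r_Q = 0.155×3.931^1.5 = 1.208.
Fraction of consumed A going to P: r_P/(r_P+r_Q) = 0.2051.
C_P = 0.2051·C_{A0}·X = 0.2051×7.46×0.473 = 0.724 kmol/m³.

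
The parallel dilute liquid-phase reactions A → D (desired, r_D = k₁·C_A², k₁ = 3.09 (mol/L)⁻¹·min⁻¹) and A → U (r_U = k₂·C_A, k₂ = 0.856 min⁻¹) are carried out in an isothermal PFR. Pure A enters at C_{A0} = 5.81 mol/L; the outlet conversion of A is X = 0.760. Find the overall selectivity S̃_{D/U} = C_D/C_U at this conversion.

11.3

C_A = C_{A0}(1−X) = 1.394 mol/L.
Along a PFR/batch, dC_U/dC_A = −r_U/(r_D+r_U) = −k₂/(k₂+k₁·C_A).
Integrating from C_{A0} to C_A: C_U = (0.856/3.09)·ln[(0.856+3.09·5.81)/(0.856+3.09·1.39)] = 0.2770·ln(18.81/5.165) = 0.3580 mol/L.
Then C_D = (C_{A0}−C_A) − C_U = 4.416 − 0.3580 = 4.058 mol/L.
S̃_{D/U} = C_D/C_U = 4.058/0.3580 = 11.3.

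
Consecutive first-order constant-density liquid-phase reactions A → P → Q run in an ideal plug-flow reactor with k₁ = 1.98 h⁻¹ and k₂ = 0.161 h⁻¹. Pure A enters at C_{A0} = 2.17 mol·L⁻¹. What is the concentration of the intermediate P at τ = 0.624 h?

1.45 mol·L⁻¹

Solving the coupled first-order balances gives C_P(τ) = [k₁/(k₂−k₁)]·C_{A0}·(e^(−k₁τ) − e^(−k₂τ)).
e^(−k₁τ) = e^(−1.98×0.624) = e^(−1.236) = 0.2907; e^(−k₂τ) = e^(−0.1005) = 0.9044.
C_P = 1.98×2.17/(0.161−1.98) × (0.2907−0.9044) = (-2.362)×(-0.6137) = 1.450 mol·L⁻¹.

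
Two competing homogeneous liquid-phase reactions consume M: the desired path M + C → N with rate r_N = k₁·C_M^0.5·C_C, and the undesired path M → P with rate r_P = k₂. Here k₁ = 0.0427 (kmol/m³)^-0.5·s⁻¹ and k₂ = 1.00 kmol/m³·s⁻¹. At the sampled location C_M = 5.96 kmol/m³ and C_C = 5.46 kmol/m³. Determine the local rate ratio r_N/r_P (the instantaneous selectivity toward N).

0.569

S_{N/P} = r_N/r_P = (k₁·C_M^0.5·C_C)/(k₂) = (k₁/k₂)·C_M^0.5·C_C.
= (0.0427×5.960^0.5×5.460) / (1.00) = 0.5692/1.000 = 0.569.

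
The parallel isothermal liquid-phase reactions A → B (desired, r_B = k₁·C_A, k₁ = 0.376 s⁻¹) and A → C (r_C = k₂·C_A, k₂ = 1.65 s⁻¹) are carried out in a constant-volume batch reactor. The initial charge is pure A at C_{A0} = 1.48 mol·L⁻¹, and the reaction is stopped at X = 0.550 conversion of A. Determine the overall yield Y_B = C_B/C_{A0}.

0.102

C_A = C_{A0}(1−X) = 0.6660 mol·L⁻¹.
Both paths are first order in A, so the instantaneous fraction to B is constant: dC_B/d(−C_A) = k₁/(k₁+k₂) = 0.1856.
C_B = 0.1856·(C_{A0}−C_A) = 0.1856×0.8140 = 0.151 mol·L⁻¹.
Y_B = C_B/C_{A0} = 0.1511/1.48 = 0.102.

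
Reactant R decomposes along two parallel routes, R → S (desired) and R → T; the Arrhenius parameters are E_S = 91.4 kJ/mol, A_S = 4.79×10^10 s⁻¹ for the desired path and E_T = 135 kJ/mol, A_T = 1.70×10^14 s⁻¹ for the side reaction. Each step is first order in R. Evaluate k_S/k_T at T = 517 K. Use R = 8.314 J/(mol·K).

7.16

Since both paths have the same order in R, the concentration cancels and S_{S/T} = k_S/k_T = (A_S/A_T)·exp[(E_T−E_S)/(RT)].
(E_T−E_S)/(RT) = (135−91.4)×10³/(8.314×517) = 43600/4298 = 10.14.
k_S/k_T = (4.79×10^10/1.70×10^14)·exp(10.14) = 2.818×10^-4 × 25424 = 7.16.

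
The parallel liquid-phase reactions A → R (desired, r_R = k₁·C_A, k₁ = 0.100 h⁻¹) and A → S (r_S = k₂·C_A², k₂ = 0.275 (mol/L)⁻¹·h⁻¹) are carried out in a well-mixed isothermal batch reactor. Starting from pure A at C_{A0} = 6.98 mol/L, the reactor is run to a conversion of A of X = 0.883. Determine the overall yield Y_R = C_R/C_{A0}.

0.0952

C_A = C_{A0}(1−X) = 0.8167 mol/L.
Along a PFR/batch, dC_R/dC_A = −r_R/(r_R+r_S) = −k₁/(k₁+k₂·C_A).
Integrating from C_{A0} to C_A: C_R = (0.100/0.275)·ln[(0.100+0.275·6.98)/(0.100+0.275·0.817)] = 0.3636·ln(2.020/0.3246) = 0.6648 mol/L.
Y_R = C_R/C_{A0} = 0.6648/6.98 = 0.0952.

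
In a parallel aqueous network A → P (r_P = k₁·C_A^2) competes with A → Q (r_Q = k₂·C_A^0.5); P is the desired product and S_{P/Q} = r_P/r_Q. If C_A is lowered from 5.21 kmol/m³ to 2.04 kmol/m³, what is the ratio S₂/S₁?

S_{P/Q} = (k₁/k₂)·C_A^1.5, so S₂/S₁ = (C_{A,2}/C_{A,1})^1.5.
= (2.04/5.21)^1.5 = (0.3916)^1.5 = 0.245.
Selectivity toward P falls as C_A falls — high-concentration operation is favoured.

0.245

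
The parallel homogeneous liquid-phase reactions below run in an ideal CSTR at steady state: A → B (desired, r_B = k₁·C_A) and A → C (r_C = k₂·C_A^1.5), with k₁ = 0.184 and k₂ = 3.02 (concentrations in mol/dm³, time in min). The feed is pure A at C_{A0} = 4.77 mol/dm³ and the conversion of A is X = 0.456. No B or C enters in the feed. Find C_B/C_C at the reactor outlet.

0.0378

Exit C_A = C_{A0}(1−X) = 4.77×0.544 = 2.595 mol/dm³.
In a CSTR the entire volume is at exit conditions, so r_B = 0.184×2.595 = 0.4775 and r_C = 3.02×2.595^1.5 = 12.62.
Overall selectivity = C_B/C_C = r_Bτ/(r_Cτ) = r_B/r_C = 0.0378.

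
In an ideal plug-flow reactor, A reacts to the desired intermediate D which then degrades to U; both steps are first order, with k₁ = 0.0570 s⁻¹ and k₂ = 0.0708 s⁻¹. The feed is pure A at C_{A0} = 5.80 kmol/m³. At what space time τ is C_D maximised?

The intermediate peaks when r₁ = r₂, i.e. k₁e^(−k₁τ) = k₂e^(−k₂τ), giving τ_opt = ln(k₂/k₁)/(k₂−k₁).
= ln(0.0708/0.0570)/(0.0708−0.0570) = ln(1.242)/0.01380 = 0.2168/0.01380 = 15.7 s.

15.7 s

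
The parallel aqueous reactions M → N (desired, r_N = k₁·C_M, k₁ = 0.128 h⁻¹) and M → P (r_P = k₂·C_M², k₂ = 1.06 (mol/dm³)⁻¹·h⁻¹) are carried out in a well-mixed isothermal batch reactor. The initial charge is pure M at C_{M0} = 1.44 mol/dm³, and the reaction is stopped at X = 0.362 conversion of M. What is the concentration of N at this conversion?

C_M = C_{M0}(1−X) = 0.9187 mol/dm³.
Along a PFR/batch, dC_N/dC_M = −r_N/(r_N+r_P) = −k₁/(k₁+k₂·C_M).
Integrating from C_{M0} to C_M: C_N = (0.128/1.06)·ln[(0.128+1.06·1.44)/(0.128+1.06·0.919)] = 0.1208·ln(1.654/1.102) = 0.04908 mol/dm³.

0.0491 mol/dm³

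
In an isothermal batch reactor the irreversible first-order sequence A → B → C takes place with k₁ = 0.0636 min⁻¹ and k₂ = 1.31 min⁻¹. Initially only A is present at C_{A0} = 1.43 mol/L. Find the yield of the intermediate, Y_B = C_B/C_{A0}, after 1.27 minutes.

The intermediate concentration in a first-order A→B→C sequence is C_B = k₁C_{A0}(e^(−k₁t) − e^(−k₂t))/(k₂−k₁).
e^(−k₁t) = e^(−0.0636×1.27) = e^(−0.08077) = 0.9224; e^(−k₂t) = e^(−1.664) = 0.1894.
C_B = 0.0636×1.43/(1.31−0.0636) × (0.9224−0.1894) = 0.07297×0.7330 = 0.05348 mol/L.
Y_B = C_B/C_{A0} = 0.05348/1.43 = 0.0374.

0.0374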